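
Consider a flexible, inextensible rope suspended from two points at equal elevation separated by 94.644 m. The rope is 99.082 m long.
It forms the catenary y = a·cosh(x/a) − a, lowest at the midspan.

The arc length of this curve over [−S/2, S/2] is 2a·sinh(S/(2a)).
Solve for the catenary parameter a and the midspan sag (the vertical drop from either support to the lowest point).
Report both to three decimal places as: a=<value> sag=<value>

a=89.836 sag=12.754

seed: a₀ = √(S³/(24(L−S))) = √(94.644³/(24·4.438)) = 89.215510
iter 1: u=0.530423  f(a)=+6.285e-02  f'(a)=-1.023e-01  a ← 89.215510 − (+6.285e-02/-1.023e-01) = 89.829790
iter 2: u=0.526796  f(a)=+6.551e-04  f'(a)=-1.002e-01  a ← 89.829790 − (+6.551e-04/-1.002e-01) = 89.836328
iter 3: u=0.526758  f(a)=+7.282e-08  f'(a)=-1.002e-01  a ← 89.836328 − (+7.282e-08/-1.002e-01) = 89.836328
iter 4: u=0.526758  f(a)=-1.421e-14  f'(a)=-1.002e-01  a ← 89.836328 − (-1.421e-14/-1.002e-01) = 89.836328
converged: |Δa| < 1e-12 after 4 iterations
sag = a·(cosh(S/(2a)) − 1) = 89.836328·(cosh(0.526758) − 1) = 12.754493
T_max/T_min = cosh(S/(2a)) = 1.141975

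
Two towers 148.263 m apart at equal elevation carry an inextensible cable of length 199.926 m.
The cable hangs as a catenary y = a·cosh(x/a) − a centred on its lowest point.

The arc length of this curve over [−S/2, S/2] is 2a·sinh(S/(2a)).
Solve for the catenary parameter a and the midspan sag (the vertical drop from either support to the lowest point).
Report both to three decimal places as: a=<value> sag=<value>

seed: a₀ = √(S³/(24(L−S))) = √(148.263³/(24·51.663)) = 51.268870
iter 1: u=1.445936  f(a)=+5.677e+00  f'(a)=-2.469e+00  a ← 51.268870 − (+5.677e+00/-2.469e+00) = 53.567956
iter 2: u=1.383878  f(a)=+4.042e-01  f'(a)=-2.129e+00  a ← 53.567956 − (+4.042e-01/-2.129e+00) = 53.757808
iter 3: u=1.378990  f(a)=+2.397e-03  f'(a)=-2.104e+00  a ← 53.757808 − (+2.397e-03/-2.104e+00) = 53.758947
iter 4: u=1.378961  f(a)=+8.534e-08  f'(a)=-2.104e+00  a ← 53.758947 − (+8.534e-08/-2.104e+00) = 53.758947
iter 5: u=1.378961  f(a)=+0.000e+00  f'(a)=-2.104e+00  a ← 53.758947 − (+0.000e+00/-2.104e+00) = 53.758947
converged: |Δa| < 1e-12 after 5 iterations
sag = a·(cosh(S/(2a)) − 1) = 53.758947·(cosh(1.378961) − 1) = 59.742708
T_max/T_min = cosh(S/(2a)) = 2.111307

a=53.759 sag=59.743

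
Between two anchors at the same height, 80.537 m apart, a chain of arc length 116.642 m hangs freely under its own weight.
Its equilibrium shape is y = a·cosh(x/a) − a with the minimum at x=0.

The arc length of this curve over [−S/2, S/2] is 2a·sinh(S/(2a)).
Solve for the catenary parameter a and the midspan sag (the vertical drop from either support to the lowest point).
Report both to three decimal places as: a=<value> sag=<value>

seed: a₀ = √(S³/(24(L−S))) = √(80.537³/(24·36.105)) = 24.552961
iter 1: u=1.640067  f(a)=+5.179e+00  f'(a)=-3.812e+00  a ← 24.552961 − (+5.179e+00/-3.812e+00) = 25.911497
iter 2: u=1.554078  f(a)=+4.609e-01  f'(a)=-3.161e+00  a ← 25.911497 − (+4.609e-01/-3.161e+00) = 26.057298
iter 3: u=1.545383  f(a)=+4.438e-03  f'(a)=-3.100e+00  a ← 26.057298 − (+4.438e-03/-3.100e+00) = 26.058730
iter 4: u=1.545298  f(a)=+4.203e-07  f'(a)=-3.100e+00  a ← 26.058730 − (+4.203e-07/-3.100e+00) = 26.058730
iter 5: u=1.545298  f(a)=+1.421e-14  f'(a)=-3.100e+00  a ← 26.058730 − (+1.421e-14/-3.100e+00) = 26.058730
converged: |Δa| < 1e-12 after 5 iterations
sag = a·(cosh(S/(2a)) − 1) = 26.058730·(cosh(1.545298) − 1) = 37.819251
T_max/T_min = cosh(S/(2a)) = 2.451308

a=26.059 sag=37.819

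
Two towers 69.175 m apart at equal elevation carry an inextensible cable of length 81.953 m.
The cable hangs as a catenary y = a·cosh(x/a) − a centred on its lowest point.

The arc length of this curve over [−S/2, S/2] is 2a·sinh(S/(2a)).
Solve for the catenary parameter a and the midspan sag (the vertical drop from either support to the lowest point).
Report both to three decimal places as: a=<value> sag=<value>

seed: a₀ = √(S³/(24(L−S))) = √(69.175³/(24·12.778)) = 32.853882
iter 1: u=1.052768  f(a)=+7.271e-01  f'(a)=-8.676e-01  a ← 32.853882 − (+7.271e-01/-8.676e-01) = 33.691954
iter 2: u=1.026580  f(a)=+2.875e-02  f'(a)=-8.002e-01  a ← 33.691954 − (+2.875e-02/-8.002e-01) = 33.727883
iter 3: u=1.025487  f(a)=+4.905e-05  f'(a)=-7.975e-01  a ← 33.727883 − (+4.905e-05/-7.975e-01) = 33.727945
iter 4: u=1.025485  f(a)=+1.433e-10  f'(a)=-7.974e-01  a ← 33.727945 − (+1.433e-10/-7.974e-01) = 33.727945
iter 5: u=1.025485  f(a)=-1.421e-14  f'(a)=-7.974e-01  a ← 33.727945 − (-1.421e-14/-7.974e-01) = 33.727945
converged: |Δa| < 1e-12 after 5 iterations
sag = a·(cosh(S/(2a)) − 1) = 33.727945·(cosh(1.025485) − 1) = 19.344155
T_max/T_min = cosh(S/(2a)) = 1.573535

a=33.728 sag=19.344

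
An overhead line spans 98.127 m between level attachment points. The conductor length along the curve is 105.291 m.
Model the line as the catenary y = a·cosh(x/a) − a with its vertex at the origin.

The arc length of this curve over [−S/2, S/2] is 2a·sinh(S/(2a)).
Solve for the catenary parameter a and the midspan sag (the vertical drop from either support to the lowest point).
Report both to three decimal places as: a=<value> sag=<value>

seed: a₀ = √(S³/(24(L−S))) = √(98.127³/(24·7.164)) = 74.130917
iter 1: u=0.661849  f(a)=+1.586e-01  f'(a)=-2.019e-01  a ← 74.130917 − (+1.586e-01/-2.019e-01) = 74.916306
iter 2: u=0.654911  f(a)=+2.555e-03  f'(a)=-1.954e-01  a ← 74.916306 − (+2.555e-03/-1.954e-01) = 74.929380
iter 3: u=0.654797  f(a)=+6.876e-07  f'(a)=-1.953e-01  a ← 74.929380 − (+6.876e-07/-1.953e-01) = 74.929384
iter 4: u=0.654797  f(a)=+7.105e-14  f'(a)=-1.953e-01  a ← 74.929384 − (+7.105e-14/-1.953e-01) = 74.929384
converged: |Δa| < 1e-12 after 4 iterations
sag = a·(cosh(S/(2a)) − 1) = 74.929384·(cosh(0.654797) − 1) = 16.645510
T_max/T_min = cosh(S/(2a)) = 1.222149

a=74.929 sag=16.646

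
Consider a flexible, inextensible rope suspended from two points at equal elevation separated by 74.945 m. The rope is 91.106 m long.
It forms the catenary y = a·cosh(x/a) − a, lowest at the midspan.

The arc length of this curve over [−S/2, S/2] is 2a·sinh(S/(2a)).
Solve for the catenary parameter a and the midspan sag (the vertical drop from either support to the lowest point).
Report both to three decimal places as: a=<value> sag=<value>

a=33.960 sag=22.858

seed: a₀ = √(S³/(24(L−S))) = √(74.945³/(24·16.161)) = 32.943843
iter 1: u=1.137466  f(a)=+1.078e+00  f'(a)=-1.114e+00  a ← 32.943843 − (+1.078e+00/-1.114e+00) = 33.911706
iter 2: u=1.105002  f(a)=+4.934e-02  f'(a)=-1.014e+00  a ← 33.911706 − (+4.934e-02/-1.014e+00) = 33.960358
iter 3: u=1.103419  f(a)=+1.143e-04  f'(a)=-1.010e+00  a ← 33.960358 − (+1.143e-04/-1.010e+00) = 33.960471
iter 4: u=1.103415  f(a)=+6.165e-10  f'(a)=-1.010e+00  a ← 33.960471 − (+6.165e-10/-1.010e+00) = 33.960471
iter 5: u=1.103415  f(a)=+0.000e+00  f'(a)=-1.010e+00  a ← 33.960471 − (+0.000e+00/-1.010e+00) = 33.960471
converged: |Δa| < 1e-12 after 5 iterations
sag = a·(cosh(S/(2a)) − 1) = 33.960471·(cosh(1.103415) − 1) = 22.858447
T_max/T_min = cosh(S/(2a)) = 1.673090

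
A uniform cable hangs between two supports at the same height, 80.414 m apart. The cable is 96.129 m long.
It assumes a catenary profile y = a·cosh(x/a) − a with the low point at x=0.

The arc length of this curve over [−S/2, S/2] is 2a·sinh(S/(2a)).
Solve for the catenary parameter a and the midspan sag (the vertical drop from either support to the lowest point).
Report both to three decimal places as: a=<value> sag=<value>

seed: a₀ = √(S³/(24(L−S))) = √(80.414³/(24·15.715)) = 37.130832
iter 1: u=1.082847  f(a)=+9.475e-01  f'(a)=-9.500e-01  a ← 37.130832 − (+9.475e-01/-9.500e-01) = 38.128216
iter 2: u=1.054521  f(a)=+3.952e-02  f'(a)=-8.722e-01  a ← 38.128216 − (+3.952e-02/-8.722e-01) = 38.173524
iter 3: u=1.053269  f(a)=+7.537e-05  f'(a)=-8.689e-01  a ← 38.173524 − (+7.537e-05/-8.689e-01) = 38.173611
iter 4: u=1.053267  f(a)=+2.753e-10  f'(a)=-8.689e-01  a ← 38.173611 − (+2.753e-10/-8.689e-01) = 38.173611
iter 5: u=1.053267  f(a)=+2.842e-14  f'(a)=-8.689e-01  a ← 38.173611 − (+2.842e-14/-8.689e-01) = 38.173611
converged: |Δa| < 1e-12 after 5 iterations
sag = a·(cosh(S/(2a)) − 1) = 38.173611·(cosh(1.053267) − 1) = 23.205708
T_max/T_min = cosh(S/(2a)) = 1.607899

a=38.174 sag=23.206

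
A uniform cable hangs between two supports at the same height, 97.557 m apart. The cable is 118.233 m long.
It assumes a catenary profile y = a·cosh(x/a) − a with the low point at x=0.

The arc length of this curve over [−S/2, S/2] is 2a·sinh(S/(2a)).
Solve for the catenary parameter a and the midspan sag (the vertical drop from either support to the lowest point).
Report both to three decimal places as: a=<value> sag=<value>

seed: a₀ = √(S³/(24(L−S))) = √(97.557³/(24·20.676)) = 43.256241
iter 1: u=1.127664  f(a)=+1.355e+00  f'(a)=-1.083e+00  a ← 43.256241 − (+1.355e+00/-1.083e+00) = 44.507280
iter 2: u=1.095967  f(a)=+6.101e-02  f'(a)=-9.876e-01  a ← 44.507280 − (+6.101e-02/-9.876e-01) = 44.569056
iter 3: u=1.094448  f(a)=+1.366e-04  f'(a)=-9.832e-01  a ← 44.569056 − (+1.366e-04/-9.832e-01) = 44.569194
iter 4: u=1.094444  f(a)=+6.879e-10  f'(a)=-9.832e-01  a ← 44.569194 − (+6.879e-10/-9.832e-01) = 44.569194
iter 5: u=1.094444  f(a)=-1.421e-14  f'(a)=-9.832e-01  a ← 44.569194 − (-1.421e-14/-9.832e-01) = 44.569194
converged: |Δa| < 1e-12 after 5 iterations
sag = a·(cosh(S/(2a)) − 1) = 44.569194·(cosh(1.094444) − 1) = 29.465754
T_max/T_min = cosh(S/(2a)) = 1.661124

a=44.569 sag=29.466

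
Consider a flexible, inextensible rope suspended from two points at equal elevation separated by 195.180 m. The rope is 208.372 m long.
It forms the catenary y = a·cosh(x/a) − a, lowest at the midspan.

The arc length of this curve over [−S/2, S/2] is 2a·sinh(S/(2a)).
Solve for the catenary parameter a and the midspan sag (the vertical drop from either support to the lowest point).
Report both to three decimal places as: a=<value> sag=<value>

a=154.777 sag=31.799

seed: a₀ = √(S³/(24(L−S))) = √(195.180³/(24·13.192)) = 153.247017
iter 1: u=0.636815  f(a)=+2.701e-01  f'(a)=-1.793e-01  a ← 153.247017 − (+2.701e-01/-1.793e-01) = 154.753777
iter 2: u=0.630615  f(a)=+4.035e-03  f'(a)=-1.739e-01  a ← 154.753777 − (+4.035e-03/-1.739e-01) = 154.776976
iter 3: u=0.630520  f(a)=+9.310e-07  f'(a)=-1.738e-01  a ← 154.776976 − (+9.310e-07/-1.738e-01) = 154.776982
iter 4: u=0.630520  f(a)=+8.527e-14  f'(a)=-1.738e-01  a ← 154.776982 − (+8.527e-14/-1.738e-01) = 154.776982
converged: |Δa| < 1e-12 after 4 iterations
sag = a·(cosh(S/(2a)) − 1) = 154.776982·(cosh(0.630520) − 1) = 31.799106
T_max/T_min = cosh(S/(2a)) = 1.205451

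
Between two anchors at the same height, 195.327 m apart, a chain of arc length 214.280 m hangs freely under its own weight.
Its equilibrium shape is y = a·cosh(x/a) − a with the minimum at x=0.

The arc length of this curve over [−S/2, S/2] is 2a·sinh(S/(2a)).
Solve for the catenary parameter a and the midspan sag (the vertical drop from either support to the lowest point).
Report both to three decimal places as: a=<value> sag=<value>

a=129.819 sag=38.502

seed: a₀ = √(S³/(24(L−S))) = √(195.327³/(24·18.953)) = 127.996713
iter 1: u=0.763016  f(a)=+5.594e-01  f'(a)=-3.138e-01  a ← 127.996713 − (+5.594e-01/-3.138e-01) = 129.779729
iter 2: u=0.752533  f(a)=+1.190e-02  f'(a)=-3.005e-01  a ← 129.779729 − (+1.190e-02/-3.005e-01) = 129.819339
iter 3: u=0.752303  f(a)=+5.650e-06  f'(a)=-3.002e-01  a ← 129.819339 − (+5.650e-06/-3.002e-01) = 129.819358
iter 4: u=0.752303  f(a)=+1.279e-12  f'(a)=-3.002e-01  a ← 129.819358 − (+1.279e-12/-3.002e-01) = 129.819358
converged: |Δa| < 1e-12 after 4 iterations
sag = a·(cosh(S/(2a)) − 1) = 129.819358·(cosh(0.752303) − 1) = 38.501898
T_max/T_min = cosh(S/(2a)) = 1.296581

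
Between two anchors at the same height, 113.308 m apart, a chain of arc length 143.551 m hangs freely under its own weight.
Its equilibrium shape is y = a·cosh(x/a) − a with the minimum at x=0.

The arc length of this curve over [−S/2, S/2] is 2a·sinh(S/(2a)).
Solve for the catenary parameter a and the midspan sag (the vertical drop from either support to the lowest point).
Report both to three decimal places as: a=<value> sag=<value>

seed: a₀ = √(S³/(24(L−S))) = √(113.308³/(24·30.243)) = 44.768527
iter 1: u=1.265487  f(a)=+2.516e+00  f'(a)=-1.580e+00  a ← 44.768527 − (+2.516e+00/-1.580e+00) = 46.360770
iter 2: u=1.222025  f(a)=+1.405e-01  f'(a)=-1.408e+00  a ← 46.360770 − (+1.405e-01/-1.408e+00) = 46.460512
iter 3: u=1.219401  f(a)=+4.950e-04  f'(a)=-1.398e+00  a ← 46.460512 − (+4.950e-04/-1.398e+00) = 46.460866
iter 4: u=1.219392  f(a)=+6.196e-09  f'(a)=-1.398e+00  a ← 46.460866 − (+6.196e-09/-1.398e+00) = 46.460866
iter 5: u=1.219392  f(a)=-2.842e-14  f'(a)=-1.398e+00  a ← 46.460866 − (-2.842e-14/-1.398e+00) = 46.460866
converged: |Δa| < 1e-12 after 5 iterations
sag = a·(cosh(S/(2a)) − 1) = 46.460866·(cosh(1.219392) − 1) = 39.039628
T_max/T_min = cosh(S/(2a)) = 1.840269

a=46.461 sag=39.040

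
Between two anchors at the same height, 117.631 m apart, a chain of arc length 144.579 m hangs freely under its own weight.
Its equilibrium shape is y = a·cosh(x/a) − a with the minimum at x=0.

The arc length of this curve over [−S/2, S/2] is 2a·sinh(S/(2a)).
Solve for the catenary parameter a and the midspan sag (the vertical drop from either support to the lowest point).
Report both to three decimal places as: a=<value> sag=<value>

seed: a₀ = √(S³/(24(L−S))) = √(117.631³/(24·26.948)) = 50.166499
iter 1: u=1.172406  f(a)=+1.914e+00  f'(a)=-1.229e+00  a ← 50.166499 − (+1.914e+00/-1.229e+00) = 51.723155
iter 2: u=1.137121  f(a)=+9.269e-02  f'(a)=-1.113e+00  a ← 51.723155 − (+9.269e-02/-1.113e+00) = 51.806437
iter 3: u=1.135293  f(a)=+2.419e-04  f'(a)=-1.107e+00  a ← 51.806437 − (+2.419e-04/-1.107e+00) = 51.806656
iter 4: u=1.135288  f(a)=+1.657e-09  f'(a)=-1.107e+00  a ← 51.806656 − (+1.657e-09/-1.107e+00) = 51.806656
iter 5: u=1.135288  f(a)=-2.842e-14  f'(a)=-1.107e+00  a ← 51.806656 − (-2.842e-14/-1.107e+00) = 51.806656
converged: |Δa| < 1e-12 after 5 iterations
sag = a·(cosh(S/(2a)) − 1) = 51.806656·(cosh(1.135288) − 1) = 37.129846
T_max/T_min = cosh(S/(2a)) = 1.716700

a=51.807 sag=37.130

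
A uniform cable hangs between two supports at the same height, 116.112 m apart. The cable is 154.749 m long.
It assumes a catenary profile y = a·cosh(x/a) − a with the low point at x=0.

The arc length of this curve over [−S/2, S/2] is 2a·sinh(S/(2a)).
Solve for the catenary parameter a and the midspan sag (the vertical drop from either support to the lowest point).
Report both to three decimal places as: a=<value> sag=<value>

seed: a₀ = √(S³/(24(L−S))) = √(116.112³/(24·38.637)) = 41.087370
iter 1: u=1.412989  f(a)=+4.046e+00  f'(a)=-2.284e+00  a ← 41.087370 − (+4.046e+00/-2.284e+00) = 42.858617
iter 2: u=1.354593  f(a)=+2.763e-01  f'(a)=-1.982e+00  a ← 42.858617 − (+2.763e-01/-1.982e+00) = 42.998046
iter 3: u=1.350201  f(a)=+1.498e-03  f'(a)=-1.960e+00  a ← 42.998046 − (+1.498e-03/-1.960e+00) = 42.998810
iter 4: u=1.350177  f(a)=+4.455e-08  f'(a)=-1.960e+00  a ← 42.998810 − (+4.455e-08/-1.960e+00) = 42.998810
iter 5: u=1.350177  f(a)=+0.000e+00  f'(a)=-1.960e+00  a ← 42.998810 − (+0.000e+00/-1.960e+00) = 42.998810
converged: |Δa| < 1e-12 after 5 iterations
sag = a·(cosh(S/(2a)) − 1) = 42.998810·(cosh(1.350177) − 1) = 45.520741
T_max/T_min = cosh(S/(2a)) = 2.058651

a=42.999 sag=45.521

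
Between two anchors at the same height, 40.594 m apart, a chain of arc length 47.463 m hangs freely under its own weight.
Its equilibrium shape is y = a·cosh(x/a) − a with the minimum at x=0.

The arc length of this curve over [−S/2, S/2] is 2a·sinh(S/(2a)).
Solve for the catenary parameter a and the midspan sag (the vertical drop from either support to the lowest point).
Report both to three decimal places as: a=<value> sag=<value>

seed: a₀ = √(S³/(24(L−S))) = √(40.594³/(24·6.869)) = 20.143753
iter 1: u=1.007608  f(a)=+3.572e-01  f'(a)=-7.538e-01  a ← 20.143753 − (+3.572e-01/-7.538e-01) = 20.617679
iter 2: u=0.984446  f(a)=+1.300e-02  f'(a)=-6.999e-01  a ← 20.617679 − (+1.300e-02/-6.999e-01) = 20.636249
iter 3: u=0.983561  f(a)=+1.864e-05  f'(a)=-6.978e-01  a ← 20.636249 − (+1.864e-05/-6.978e-01) = 20.636276
iter 4: u=0.983559  f(a)=+3.846e-11  f'(a)=-6.978e-01  a ← 20.636276 − (+3.846e-11/-6.978e-01) = 20.636276
iter 5: u=0.983559  f(a)=-1.421e-14  f'(a)=-6.978e-01  a ← 20.636276 − (-1.421e-14/-6.978e-01) = 20.636276
converged: |Δa| < 1e-12 after 5 iterations
sag = a·(cosh(S/(2a)) − 1) = 20.636276·(cosh(0.983559) − 1) = 10.812730
T_max/T_min = cosh(S/(2a)) = 1.523967

a=20.636 sag=10.813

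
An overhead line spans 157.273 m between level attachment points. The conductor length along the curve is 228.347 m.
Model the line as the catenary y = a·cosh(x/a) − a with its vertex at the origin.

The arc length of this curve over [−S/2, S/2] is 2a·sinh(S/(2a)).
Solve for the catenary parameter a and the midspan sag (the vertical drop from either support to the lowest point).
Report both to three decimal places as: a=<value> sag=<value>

seed: a₀ = √(S³/(24(L−S))) = √(157.273³/(24·71.074)) = 47.755155
iter 1: u=1.646660  f(a)=+1.028e+01  f'(a)=-3.866e+00  a ← 47.755155 − (+1.028e+01/-3.866e+00) = 50.414792
iter 2: u=1.559790  f(a)=+9.215e-01  f'(a)=-3.201e+00  a ← 50.414792 − (+9.215e-01/-3.201e+00) = 50.702626
iter 3: u=1.550935  f(a)=+9.010e-03  f'(a)=-3.139e+00  a ← 50.702626 − (+9.010e-03/-3.139e+00) = 50.705497
iter 4: u=1.550848  f(a)=+8.802e-07  f'(a)=-3.138e+00  a ← 50.705497 − (+8.802e-07/-3.138e+00) = 50.705497
iter 5: u=1.550848  f(a)=+2.842e-14  f'(a)=-3.138e+00  a ← 50.705497 − (+2.842e-14/-3.138e+00) = 50.705497
converged: |Δa| < 1e-12 after 5 iterations
sag = a·(cosh(S/(2a)) − 1) = 50.705497·(cosh(1.550848) − 1) = 74.221024
T_max/T_min = cosh(S/(2a)) = 2.463767

a=50.705 sag=74.221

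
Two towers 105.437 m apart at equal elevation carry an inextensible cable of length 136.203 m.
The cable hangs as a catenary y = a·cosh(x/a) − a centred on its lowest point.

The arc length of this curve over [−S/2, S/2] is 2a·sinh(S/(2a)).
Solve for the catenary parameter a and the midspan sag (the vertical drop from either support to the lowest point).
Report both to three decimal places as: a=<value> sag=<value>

a=41.481 sag=38.259

seed: a₀ = √(S³/(24(L−S))) = √(105.437³/(24·30.766)) = 39.842669
iter 1: u=1.323167  f(a)=+2.808e+00  f'(a)=-1.832e+00  a ← 39.842669 − (+2.808e+00/-1.832e+00) = 41.375369
iter 2: u=1.274152  f(a)=+1.702e-01  f'(a)=-1.616e+00  a ← 41.375369 − (+1.702e-01/-1.616e+00) = 41.480659
iter 3: u=1.270918  f(a)=+7.141e-04  f'(a)=-1.603e+00  a ← 41.480659 − (+7.141e-04/-1.603e+00) = 41.481104
iter 4: u=1.270904  f(a)=+1.269e-08  f'(a)=-1.603e+00  a ← 41.481104 − (+1.269e-08/-1.603e+00) = 41.481104
iter 5: u=1.270904  f(a)=+2.842e-14  f'(a)=-1.603e+00  a ← 41.481104 − (+2.842e-14/-1.603e+00) = 41.481104
converged: |Δa| < 1e-12 after 5 iterations
sag = a·(cosh(S/(2a)) − 1) = 41.481104·(cosh(1.270904) − 1) = 38.259076
T_max/T_min = cosh(S/(2a)) = 1.922325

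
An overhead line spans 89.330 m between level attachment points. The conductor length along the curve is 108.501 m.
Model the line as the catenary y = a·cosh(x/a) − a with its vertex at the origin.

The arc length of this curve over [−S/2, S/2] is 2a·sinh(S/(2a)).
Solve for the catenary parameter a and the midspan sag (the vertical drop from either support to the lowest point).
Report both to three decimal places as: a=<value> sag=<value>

a=40.570 sag=27.172

seed: a₀ = √(S³/(24(L−S))) = √(89.330³/(24·19.171)) = 39.361170
iter 1: u=1.134748  f(a)=+1.273e+00  f'(a)=-1.105e+00  a ← 39.361170 − (+1.273e+00/-1.105e+00) = 40.512565
iter 2: u=1.102497  f(a)=+5.798e-02  f'(a)=-1.007e+00  a ← 40.512565 − (+5.798e-02/-1.007e+00) = 40.570157
iter 3: u=1.100932  f(a)=+1.331e-04  f'(a)=-1.002e+00  a ← 40.570157 − (+1.331e-04/-1.002e+00) = 40.570290
iter 4: u=1.100929  f(a)=+7.042e-10  f'(a)=-1.002e+00  a ← 40.570290 − (+7.042e-10/-1.002e+00) = 40.570290
iter 5: u=1.100929  f(a)=-4.263e-14  f'(a)=-1.002e+00  a ← 40.570290 − (-4.263e-14/-1.002e+00) = 40.570290
converged: |Δa| < 1e-12 after 5 iterations
sag = a·(cosh(S/(2a)) − 1) = 40.570290·(cosh(1.100929) − 1) = 27.172349
T_max/T_min = cosh(S/(2a)) = 1.669760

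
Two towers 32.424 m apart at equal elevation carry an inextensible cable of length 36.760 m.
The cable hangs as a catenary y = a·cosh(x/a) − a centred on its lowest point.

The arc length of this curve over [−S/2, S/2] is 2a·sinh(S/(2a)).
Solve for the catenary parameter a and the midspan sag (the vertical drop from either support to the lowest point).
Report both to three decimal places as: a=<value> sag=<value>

seed: a₀ = √(S³/(24(L−S))) = √(32.424³/(24·4.336)) = 18.098794
iter 1: u=0.895750  f(a)=+1.773e-01  f'(a)=-5.187e-01  a ← 18.098794 − (+1.773e-01/-5.187e-01) = 18.440629
iter 2: u=0.879146  f(a)=+5.148e-03  f'(a)=-4.890e-01  a ← 18.440629 − (+5.148e-03/-4.890e-01) = 18.451157
iter 3: u=0.878644  f(a)=+4.627e-06  f'(a)=-4.881e-01  a ← 18.451157 − (+4.627e-06/-4.881e-01) = 18.451167
iter 4: u=0.878644  f(a)=+3.745e-12  f'(a)=-4.881e-01  a ← 18.451167 − (+3.745e-12/-4.881e-01) = 18.451167
converged: |Δa| < 1e-12 after 4 iterations
sag = a·(cosh(S/(2a)) − 1) = 18.451167·(cosh(0.878644) − 1) = 7.592450
T_max/T_min = cosh(S/(2a)) = 1.411489

a=18.451 sag=7.592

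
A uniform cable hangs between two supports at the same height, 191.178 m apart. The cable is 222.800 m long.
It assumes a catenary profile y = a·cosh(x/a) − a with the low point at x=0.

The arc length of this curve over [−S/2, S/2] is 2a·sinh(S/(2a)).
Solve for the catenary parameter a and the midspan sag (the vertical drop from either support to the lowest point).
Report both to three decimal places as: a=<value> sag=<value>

seed: a₀ = √(S³/(24(L−S))) = √(191.178³/(24·31.622)) = 95.952564
iter 1: u=0.996211  f(a)=+1.607e+00  f'(a)=-7.269e-01  a ← 95.952564 − (+1.607e+00/-7.269e-01) = 98.162981
iter 2: u=0.973778  f(a)=+5.720e-02  f'(a)=-6.760e-01  a ← 98.162981 − (+5.720e-02/-6.760e-01) = 98.247596
iter 3: u=0.972940  f(a)=+7.841e-05  f'(a)=-6.741e-01  a ← 98.247596 − (+7.841e-05/-6.741e-01) = 98.247712
iter 4: u=0.972939  f(a)=+1.478e-10  f'(a)=-6.741e-01  a ← 98.247712 − (+1.478e-10/-6.741e-01) = 98.247712
iter 5: u=0.972939  f(a)=-5.684e-14  f'(a)=-6.741e-01  a ← 98.247712 − (-5.684e-14/-6.741e-01) = 98.247712
converged: |Δa| < 1e-12 after 5 iterations
sag = a·(cosh(S/(2a)) − 1) = 98.247712·(cosh(0.972939) − 1) = 50.287041
T_max/T_min = cosh(S/(2a)) = 1.511839

a=98.248 sag=50.287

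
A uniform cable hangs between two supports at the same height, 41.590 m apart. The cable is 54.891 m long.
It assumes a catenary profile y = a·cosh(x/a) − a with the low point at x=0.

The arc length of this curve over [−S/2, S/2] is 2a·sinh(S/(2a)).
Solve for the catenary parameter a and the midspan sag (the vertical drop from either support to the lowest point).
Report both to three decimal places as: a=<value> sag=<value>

a=15.685 sag=15.926

seed: a₀ = √(S³/(24(L−S))) = √(41.590³/(24·13.301)) = 15.011898
iter 1: u=1.385235  f(a)=+1.336e+00  f'(a)=-2.136e+00  a ← 15.011898 − (+1.336e+00/-2.136e+00) = 15.637310
iter 2: u=1.329832  f(a)=+8.803e-02  f'(a)=-1.863e+00  a ← 15.637310 − (+8.803e-02/-1.863e+00) = 15.684555
iter 3: u=1.325827  f(a)=+4.418e-04  f'(a)=-1.845e+00  a ← 15.684555 − (+4.418e-04/-1.845e+00) = 15.684795
iter 4: u=1.325806  f(a)=+1.125e-08  f'(a)=-1.844e+00  a ← 15.684795 − (+1.125e-08/-1.844e+00) = 15.684795
iter 5: u=1.325806  f(a)=+0.000e+00  f'(a)=-1.844e+00  a ← 15.684795 − (+0.000e+00/-1.844e+00) = 15.684795
converged: |Δa| < 1e-12 after 5 iterations
sag = a·(cosh(S/(2a)) − 1) = 15.684795·(cosh(1.325806) − 1) = 15.926410
T_max/T_min = cosh(S/(2a)) = 2.015404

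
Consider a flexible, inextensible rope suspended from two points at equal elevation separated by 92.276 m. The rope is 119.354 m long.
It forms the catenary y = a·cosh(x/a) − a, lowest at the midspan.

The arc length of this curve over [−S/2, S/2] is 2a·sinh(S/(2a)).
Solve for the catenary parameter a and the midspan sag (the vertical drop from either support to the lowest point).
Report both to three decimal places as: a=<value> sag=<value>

seed: a₀ = √(S³/(24(L−S))) = √(92.276³/(24·27.078)) = 34.771164
iter 1: u=1.326904  f(a)=+2.486e+00  f'(a)=-1.850e+00  a ← 34.771164 − (+2.486e+00/-1.850e+00) = 36.115385
iter 2: u=1.277516  f(a)=+1.514e-01  f'(a)=-1.630e+00  a ← 36.115385 − (+1.514e-01/-1.630e+00) = 36.208269
iter 3: u=1.274239  f(a)=+6.426e-04  f'(a)=-1.617e+00  a ← 36.208269 − (+6.426e-04/-1.617e+00) = 36.208666
iter 4: u=1.274225  f(a)=+1.168e-08  f'(a)=-1.617e+00  a ← 36.208666 − (+1.168e-08/-1.617e+00) = 36.208666
iter 5: u=1.274225  f(a)=+1.421e-14  f'(a)=-1.617e+00  a ← 36.208666 − (+1.421e-14/-1.617e+00) = 36.208666
converged: |Δa| < 1e-12 after 5 iterations
sag = a·(cosh(S/(2a)) − 1) = 36.208666·(cosh(1.274225) − 1) = 33.593997
T_max/T_min = cosh(S/(2a)) = 1.927789

a=36.209 sag=33.594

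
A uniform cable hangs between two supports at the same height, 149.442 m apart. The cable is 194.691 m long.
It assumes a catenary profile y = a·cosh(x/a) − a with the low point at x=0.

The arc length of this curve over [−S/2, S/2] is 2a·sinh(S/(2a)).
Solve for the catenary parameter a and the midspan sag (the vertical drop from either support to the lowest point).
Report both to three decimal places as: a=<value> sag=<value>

a=57.797 sag=55.413

seed: a₀ = √(S³/(24(L−S))) = √(149.442³/(24·45.249)) = 55.436894
iter 1: u=1.347857  f(a)=+4.293e+00  f'(a)=-1.949e+00  a ← 55.436894 − (+4.293e+00/-1.949e+00) = 57.639435
iter 2: u=1.296352  f(a)=+2.691e-01  f'(a)=-1.712e+00  a ← 57.639435 − (+2.691e-01/-1.712e+00) = 57.796647
iter 3: u=1.292826  f(a)=+1.214e-03  f'(a)=-1.696e+00  a ← 57.796647 − (+1.214e-03/-1.696e+00) = 57.797363
iter 4: u=1.292810  f(a)=+2.494e-08  f'(a)=-1.696e+00  a ← 57.797363 − (+2.494e-08/-1.696e+00) = 57.797363
iter 5: u=1.292810  f(a)=-2.842e-14  f'(a)=-1.696e+00  a ← 57.797363 − (-2.842e-14/-1.696e+00) = 57.797363
converged: |Δa| < 1e-12 after 5 iterations
sag = a·(cosh(S/(2a)) − 1) = 57.797363·(cosh(1.292810) − 1) = 55.413421
T_max/T_min = cosh(S/(2a)) = 1.958753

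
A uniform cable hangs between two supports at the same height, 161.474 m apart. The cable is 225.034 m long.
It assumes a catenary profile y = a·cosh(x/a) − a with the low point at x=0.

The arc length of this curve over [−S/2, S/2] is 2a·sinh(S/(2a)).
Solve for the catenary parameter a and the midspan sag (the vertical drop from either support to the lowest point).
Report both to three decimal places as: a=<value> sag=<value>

seed: a₀ = √(S³/(24(L−S))) = √(161.474³/(24·63.560)) = 52.535920
iter 1: u=1.536796  f(a)=+7.942e+00  f'(a)=-3.042e+00  a ← 52.535920 − (+7.942e+00/-3.042e+00) = 55.147062
iter 2: u=1.464031  f(a)=+6.305e-01  f'(a)=-2.576e+00  a ← 55.147062 − (+6.305e-01/-2.576e+00) = 55.391808
iter 3: u=1.457562  f(a)=+4.731e-03  f'(a)=-2.538e+00  a ← 55.391808 − (+4.731e-03/-2.538e+00) = 55.393672
iter 4: u=1.457513  f(a)=+2.708e-07  f'(a)=-2.537e+00  a ← 55.393672 − (+2.708e-07/-2.537e+00) = 55.393672
iter 5: u=1.457513  f(a)=-2.842e-14  f'(a)=-2.537e+00  a ← 55.393672 − (-2.842e-14/-2.537e+00) = 55.393672
converged: |Δa| < 1e-12 after 5 iterations
sag = a·(cosh(S/(2a)) − 1) = 55.393672·(cosh(1.457513) − 1) = 70.019781
T_max/T_min = cosh(S/(2a)) = 2.264039

a=55.394 sag=70.020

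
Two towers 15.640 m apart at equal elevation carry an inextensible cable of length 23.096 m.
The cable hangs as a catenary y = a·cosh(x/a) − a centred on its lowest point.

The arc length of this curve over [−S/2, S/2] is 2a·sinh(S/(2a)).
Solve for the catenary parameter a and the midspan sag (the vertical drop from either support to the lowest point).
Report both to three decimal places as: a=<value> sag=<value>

seed: a₀ = √(S³/(24(L−S))) = √(15.640³/(24·7.456)) = 4.623774
iter 1: u=1.691259  f(a)=+1.142e+00  f'(a)=-4.247e+00  a ← 4.623774 − (+1.142e+00/-4.247e+00) = 4.892655
iter 2: u=1.598314  f(a)=+1.072e-01  f'(a)=-3.484e+00  a ← 4.892655 − (+1.072e-01/-3.484e+00) = 4.923420
iter 3: u=1.588327  f(a)=+1.160e-03  f'(a)=-3.409e+00  a ← 4.923420 − (+1.160e-03/-3.409e+00) = 4.923760
iter 4: u=1.588217  f(a)=+1.392e-07  f'(a)=-3.408e+00  a ← 4.923760 − (+1.392e-07/-3.408e+00) = 4.923760
iter 5: u=1.588217  f(a)=+0.000e+00  f'(a)=-3.408e+00  a ← 4.923760 − (+0.000e+00/-3.408e+00) = 4.923760
converged: |Δa| < 1e-12 after 5 iterations
sag = a·(cosh(S/(2a)) − 1) = 4.923760·(cosh(1.588217) − 1) = 7.630112
T_max/T_min = cosh(S/(2a)) = 2.549651

a=4.924 sag=7.630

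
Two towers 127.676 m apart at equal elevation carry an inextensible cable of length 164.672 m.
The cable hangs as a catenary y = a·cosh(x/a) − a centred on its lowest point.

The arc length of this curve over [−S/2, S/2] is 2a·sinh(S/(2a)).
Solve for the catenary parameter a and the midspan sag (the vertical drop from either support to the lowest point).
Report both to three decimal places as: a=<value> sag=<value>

seed: a₀ = √(S³/(24(L−S))) = √(127.676³/(24·36.996)) = 48.415107
iter 1: u=1.318555  f(a)=+3.352e+00  f'(a)=-1.811e+00  a ← 48.415107 − (+3.352e+00/-1.811e+00) = 50.266228
iter 2: u=1.269998  f(a)=+2.019e-01  f'(a)=-1.599e+00  a ← 50.266228 − (+2.019e-01/-1.599e+00) = 50.392476
iter 3: u=1.266816  f(a)=+8.356e-04  f'(a)=-1.586e+00  a ← 50.392476 − (+8.356e-04/-1.586e+00) = 50.393003
iter 4: u=1.266803  f(a)=+1.445e-08  f'(a)=-1.586e+00  a ← 50.393003 − (+1.445e-08/-1.586e+00) = 50.393003
iter 5: u=1.266803  f(a)=+0.000e+00  f'(a)=-1.586e+00  a ← 50.393003 − (+0.000e+00/-1.586e+00) = 50.393003
converged: |Δa| < 1e-12 after 5 iterations
sag = a·(cosh(S/(2a)) − 1) = 50.393003·(cosh(1.266803) − 1) = 46.140264
T_max/T_min = cosh(S/(2a)) = 1.915609

a=50.393 sag=46.140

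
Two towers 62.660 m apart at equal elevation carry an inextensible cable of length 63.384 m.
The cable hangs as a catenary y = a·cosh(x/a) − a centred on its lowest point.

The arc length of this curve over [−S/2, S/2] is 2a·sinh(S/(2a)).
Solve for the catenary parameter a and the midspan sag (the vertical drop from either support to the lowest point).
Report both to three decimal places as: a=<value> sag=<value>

seed: a₀ = √(S³/(24(L−S))) = √(62.660³/(24·0.724)) = 118.990060
iter 1: u=0.263299  f(a)=+2.514e-03  f'(a)=-1.225e-02  a ← 118.990060 − (+2.514e-03/-1.225e-02) = 119.195204
iter 2: u=0.262846  f(a)=+6.516e-06  f'(a)=-1.219e-02  a ← 119.195204 − (+6.516e-06/-1.219e-02) = 119.195738
iter 3: u=0.262845  f(a)=+4.403e-11  f'(a)=-1.219e-02  a ← 119.195738 − (+4.403e-11/-1.219e-02) = 119.195738
iter 4: u=0.262845  f(a)=+0.000e+00  f'(a)=-1.219e-02  a ← 119.195738 − (+0.000e+00/-1.219e-02) = 119.195738
converged: |Δa| < 1e-12 after 4 iterations
sag = a·(cosh(S/(2a)) − 1) = 119.195738·(cosh(0.262845) − 1) = 4.141227
T_max/T_min = cosh(S/(2a)) = 1.034743

a=119.196 sag=4.141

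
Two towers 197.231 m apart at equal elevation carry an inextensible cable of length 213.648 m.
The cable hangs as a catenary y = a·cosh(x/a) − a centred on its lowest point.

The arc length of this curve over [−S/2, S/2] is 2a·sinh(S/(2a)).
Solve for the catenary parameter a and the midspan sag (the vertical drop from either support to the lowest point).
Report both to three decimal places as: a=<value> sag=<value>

a=141.253 sag=35.845

seed: a₀ = √(S³/(24(L−S))) = √(197.231³/(24·16.417)) = 139.543704
iter 1: u=0.706700  f(a)=+4.149e-01  f'(a)=-2.473e-01  a ← 139.543704 − (+4.149e-01/-2.473e-01) = 141.221550
iter 2: u=0.698303  f(a)=+7.601e-03  f'(a)=-2.383e-01  a ← 141.221550 − (+7.601e-03/-2.383e-01) = 141.253451
iter 3: u=0.698146  f(a)=+2.657e-06  f'(a)=-2.381e-01  a ← 141.253451 − (+2.657e-06/-2.381e-01) = 141.253462
iter 4: u=0.698146  f(a)=+3.126e-13  f'(a)=-2.381e-01  a ← 141.253462 − (+3.126e-13/-2.381e-01) = 141.253462
converged: |Δa| < 1e-12 after 4 iterations
sag = a·(cosh(S/(2a)) − 1) = 141.253462·(cosh(0.698146) − 1) = 35.845119
T_max/T_min = cosh(S/(2a)) = 1.253765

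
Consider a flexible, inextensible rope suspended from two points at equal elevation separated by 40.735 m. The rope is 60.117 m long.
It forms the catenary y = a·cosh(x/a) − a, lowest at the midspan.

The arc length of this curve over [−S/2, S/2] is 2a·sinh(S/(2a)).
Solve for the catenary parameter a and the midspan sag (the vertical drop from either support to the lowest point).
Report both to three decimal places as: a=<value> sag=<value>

a=12.835 sag=19.849

seed: a₀ = √(S³/(24(L−S))) = √(40.735³/(24·19.382)) = 12.054430
iter 1: u=1.689628  f(a)=+2.962e+00  f'(a)=-4.233e+00  a ← 12.054430 − (+2.962e+00/-4.233e+00) = 12.754330
iter 2: u=1.596909  f(a)=+2.776e-01  f'(a)=-3.473e+00  a ← 12.754330 − (+2.776e-01/-3.473e+00) = 12.834253
iter 3: u=1.586964  f(a)=+2.994e-03  f'(a)=-3.399e+00  a ← 12.834253 − (+2.994e-03/-3.399e+00) = 12.835133
iter 4: u=1.586855  f(a)=+3.566e-07  f'(a)=-3.398e+00  a ← 12.835133 − (+3.566e-07/-3.398e+00) = 12.835134
iter 5: u=1.586855  f(a)=+7.105e-15  f'(a)=-3.398e+00  a ← 12.835134 − (+7.105e-15/-3.398e+00) = 12.835134
converged: |Δa| < 1e-12 after 5 iterations
sag = a·(cosh(S/(2a)) − 1) = 12.835134·(cosh(1.586855) − 1) = 19.849023
T_max/T_min = cosh(S/(2a)) = 2.546460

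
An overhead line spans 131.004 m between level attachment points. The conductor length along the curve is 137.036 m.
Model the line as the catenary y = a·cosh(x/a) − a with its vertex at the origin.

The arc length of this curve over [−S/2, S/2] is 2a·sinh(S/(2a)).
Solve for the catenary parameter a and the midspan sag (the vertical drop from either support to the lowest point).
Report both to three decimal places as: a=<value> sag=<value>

seed: a₀ = √(S³/(24(L−S))) = √(131.004³/(24·6.032)) = 124.620804
iter 1: u=0.525610  f(a)=+8.387e-02  f'(a)=-9.951e-02  a ← 124.620804 − (+8.387e-02/-9.951e-02) = 125.463683
iter 2: u=0.522079  f(a)=+8.585e-04  f'(a)=-9.748e-02  a ← 125.463683 − (+8.585e-04/-9.748e-02) = 125.472491
iter 3: u=0.522043  f(a)=+9.202e-08  f'(a)=-9.746e-02  a ← 125.472491 − (+9.202e-08/-9.746e-02) = 125.472492
iter 4: u=0.522043  f(a)=+0.000e+00  f'(a)=-9.746e-02  a ← 125.472492 − (+0.000e+00/-9.746e-02) = 125.472492
converged: |Δa| < 1e-12 after 4 iterations
sag = a·(cosh(S/(2a)) − 1) = 125.472492·(cosh(0.522043) − 1) = 17.489260
T_max/T_min = cosh(S/(2a)) = 1.139387

a=125.472 sag=17.489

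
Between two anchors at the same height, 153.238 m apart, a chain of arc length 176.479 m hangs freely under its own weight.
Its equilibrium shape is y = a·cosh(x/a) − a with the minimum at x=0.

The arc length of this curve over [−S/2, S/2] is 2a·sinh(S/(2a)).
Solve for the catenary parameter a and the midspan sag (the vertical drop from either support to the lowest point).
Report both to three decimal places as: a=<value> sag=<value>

seed: a₀ = √(S³/(24(L−S))) = √(153.238³/(24·23.241)) = 80.318703
iter 1: u=0.953937  f(a)=+1.081e+00  f'(a)=-6.331e-01  a ← 80.318703 − (+1.081e+00/-6.331e-01) = 82.025581
iter 2: u=0.934087  f(a)=+3.541e-02  f'(a)=-5.922e-01  a ← 82.025581 − (+3.541e-02/-5.922e-01) = 82.085369
iter 3: u=0.933406  f(a)=+4.087e-05  f'(a)=-5.909e-01  a ← 82.085369 − (+4.087e-05/-5.909e-01) = 82.085438
iter 4: u=0.933406  f(a)=+5.463e-11  f'(a)=-5.909e-01  a ← 82.085438 − (+5.463e-11/-5.909e-01) = 82.085438
iter 5: u=0.933406  f(a)=+0.000e+00  f'(a)=-5.909e-01  a ← 82.085438 − (+0.000e+00/-5.909e-01) = 82.085438
converged: |Δa| < 1e-12 after 5 iterations
sag = a·(cosh(S/(2a)) − 1) = 82.085438·(cosh(0.933406) − 1) = 38.431069
T_max/T_min = cosh(S/(2a)) = 1.468184

a=82.085 sag=38.431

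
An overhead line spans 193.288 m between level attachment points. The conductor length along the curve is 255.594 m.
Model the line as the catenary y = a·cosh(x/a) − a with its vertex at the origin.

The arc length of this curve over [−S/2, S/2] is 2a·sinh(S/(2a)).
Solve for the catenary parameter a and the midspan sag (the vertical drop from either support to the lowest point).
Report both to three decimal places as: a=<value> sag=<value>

a=72.630 sag=74.364

seed: a₀ = √(S³/(24(L−S))) = √(193.288³/(24·62.306)) = 69.492315
iter 1: u=1.390715  f(a)=+6.310e+00  f'(a)=-2.165e+00  a ← 69.492315 − (+6.310e+00/-2.165e+00) = 72.407243
iter 2: u=1.334728  f(a)=+4.188e-01  f'(a)=-1.886e+00  a ← 72.407243 − (+4.188e-01/-1.886e+00) = 72.629257
iter 3: u=1.330648  f(a)=+2.134e-03  f'(a)=-1.867e+00  a ← 72.629257 − (+2.134e-03/-1.867e+00) = 72.630400
iter 4: u=1.330627  f(a)=+5.605e-08  f'(a)=-1.867e+00  a ← 72.630400 − (+5.605e-08/-1.867e+00) = 72.630401
iter 5: u=1.330627  f(a)=+2.842e-14  f'(a)=-1.867e+00  a ← 72.630401 − (+2.842e-14/-1.867e+00) = 72.630401
converged: |Δa| < 1e-12 after 5 iterations
sag = a·(cosh(S/(2a)) − 1) = 72.630401·(cosh(1.330627) − 1) = 74.363641
T_max/T_min = cosh(S/(2a)) = 2.023864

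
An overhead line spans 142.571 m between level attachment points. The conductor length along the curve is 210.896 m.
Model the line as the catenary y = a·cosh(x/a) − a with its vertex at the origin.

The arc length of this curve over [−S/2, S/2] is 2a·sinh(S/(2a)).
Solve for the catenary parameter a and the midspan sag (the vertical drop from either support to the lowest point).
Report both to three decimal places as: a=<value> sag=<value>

a=44.779 sag=69.783

seed: a₀ = √(S³/(24(L−S))) = √(142.571³/(24·68.325)) = 42.038901
iter 1: u=1.695703  f(a)=+1.052e+01  f'(a)=-4.286e+00  a ← 42.038901 − (+1.052e+01/-4.286e+00) = 44.493867
iter 2: u=1.602142  f(a)=+9.922e-01  f'(a)=-3.513e+00  a ← 44.493867 − (+9.922e-01/-3.513e+00) = 44.776306
iter 3: u=1.592036  f(a)=+1.085e-02  f'(a)=-3.437e+00  a ← 44.776306 − (+1.085e-02/-3.437e+00) = 44.779463
iter 4: u=1.591924  f(a)=+1.328e-06  f'(a)=-3.436e+00  a ← 44.779463 − (+1.328e-06/-3.436e+00) = 44.779463
iter 5: u=1.591924  f(a)=+2.842e-14  f'(a)=-3.436e+00  a ← 44.779463 − (+2.842e-14/-3.436e+00) = 44.779463
converged: |Δa| < 1e-12 after 5 iterations
sag = a·(cosh(S/(2a)) − 1) = 44.779463·(cosh(1.591924) − 1) = 69.782664
T_max/T_min = cosh(S/(2a)) = 2.558363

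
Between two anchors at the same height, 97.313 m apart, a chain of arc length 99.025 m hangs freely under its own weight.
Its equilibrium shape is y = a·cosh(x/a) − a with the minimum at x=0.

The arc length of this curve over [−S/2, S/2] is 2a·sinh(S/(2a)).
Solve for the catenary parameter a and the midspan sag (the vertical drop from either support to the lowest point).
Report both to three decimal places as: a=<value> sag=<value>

seed: a₀ = √(S³/(24(L−S))) = √(97.313³/(24·1.712)) = 149.761021
iter 1: u=0.324894  f(a)=+9.058e-03  f'(a)=-2.311e-02  a ← 149.761021 − (+9.058e-03/-2.311e-02) = 150.153067
iter 2: u=0.324046  f(a)=+3.569e-05  f'(a)=-2.292e-02  a ← 150.153067 − (+3.569e-05/-2.292e-02) = 150.154624
iter 3: u=0.324043  f(a)=+5.591e-10  f'(a)=-2.292e-02  a ← 150.154624 − (+5.591e-10/-2.292e-02) = 150.154624
iter 4: u=0.324043  f(a)=+1.421e-14  f'(a)=-2.292e-02  a ← 150.154624 − (+1.421e-14/-2.292e-02) = 150.154624
converged: |Δa| < 1e-12 after 4 iterations
sag = a·(cosh(S/(2a)) − 1) = 150.154624·(cosh(0.324043) − 1) = 7.952614
T_max/T_min = cosh(S/(2a)) = 1.052963

a=150.155 sag=7.953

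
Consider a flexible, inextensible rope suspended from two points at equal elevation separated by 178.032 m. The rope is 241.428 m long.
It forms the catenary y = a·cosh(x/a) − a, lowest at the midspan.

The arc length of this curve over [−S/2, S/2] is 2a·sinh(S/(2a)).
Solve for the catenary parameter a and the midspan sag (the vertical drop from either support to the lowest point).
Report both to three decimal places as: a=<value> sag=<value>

seed: a₀ = √(S³/(24(L−S))) = √(178.032³/(24·63.396)) = 60.899055
iter 1: u=1.461698  f(a)=+7.127e+00  f'(a)=-2.562e+00  a ← 60.899055 − (+7.127e+00/-2.562e+00) = 63.680859
iter 2: u=1.397845  f(a)=+5.175e-01  f'(a)=-2.202e+00  a ← 63.680859 − (+5.175e-01/-2.202e+00) = 63.915805
iter 3: u=1.392707  f(a)=+3.200e-03  f'(a)=-2.175e+00  a ← 63.915805 − (+3.200e-03/-2.175e+00) = 63.917276
iter 4: u=1.392675  f(a)=+1.240e-07  f'(a)=-2.175e+00  a ← 63.917276 − (+1.240e-07/-2.175e+00) = 63.917276
iter 5: u=1.392675  f(a)=+2.842e-14  f'(a)=-2.175e+00  a ← 63.917276 − (+2.842e-14/-2.175e+00) = 63.917276
converged: |Δa| < 1e-12 after 5 iterations
sag = a·(cosh(S/(2a)) − 1) = 63.917276·(cosh(1.392675) − 1) = 72.674408
T_max/T_min = cosh(S/(2a)) = 2.137007

a=63.917 sag=72.674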